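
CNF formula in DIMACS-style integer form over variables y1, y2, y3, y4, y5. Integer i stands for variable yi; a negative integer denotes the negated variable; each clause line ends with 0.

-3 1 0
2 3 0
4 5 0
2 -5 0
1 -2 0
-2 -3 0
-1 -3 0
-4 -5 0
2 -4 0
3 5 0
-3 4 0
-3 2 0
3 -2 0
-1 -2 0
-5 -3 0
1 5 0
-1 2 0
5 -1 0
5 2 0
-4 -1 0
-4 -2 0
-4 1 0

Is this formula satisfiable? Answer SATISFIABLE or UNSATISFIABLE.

UNSATISFIABLE

y2 = True:
  propagation gives y1=True; an empty clause results — contradiction.
y2 = False:
  propagation gives y3=True; an empty clause results — contradiction.
Every branch closes, so no satisfying assignment exists.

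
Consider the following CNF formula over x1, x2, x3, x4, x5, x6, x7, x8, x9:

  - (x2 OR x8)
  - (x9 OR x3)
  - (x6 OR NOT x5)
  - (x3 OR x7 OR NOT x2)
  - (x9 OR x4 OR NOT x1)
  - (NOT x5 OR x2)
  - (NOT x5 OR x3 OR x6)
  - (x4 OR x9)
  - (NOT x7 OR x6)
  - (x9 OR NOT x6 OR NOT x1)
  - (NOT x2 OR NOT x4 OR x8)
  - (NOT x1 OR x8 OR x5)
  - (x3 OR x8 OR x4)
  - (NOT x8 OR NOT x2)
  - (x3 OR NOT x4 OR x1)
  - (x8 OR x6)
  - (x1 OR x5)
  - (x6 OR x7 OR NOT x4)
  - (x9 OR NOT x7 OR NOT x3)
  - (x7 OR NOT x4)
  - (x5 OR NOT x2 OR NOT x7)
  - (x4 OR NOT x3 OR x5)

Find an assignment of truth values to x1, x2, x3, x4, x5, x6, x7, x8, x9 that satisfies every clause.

x1=T, x2=T, x3=T, x4=F, x5=T, x6=T, x7=F, x8=F, x9=T

Check each clause:
  1. (x8 OR x2) — x2 is true.
  2. (x3 OR x9) — x9 is true.
  3. (NOT x5 OR x6) — x6 is true.
  4. (x7 OR NOT x2 OR x3) — x3 is true.
  5. (NOT x1 OR x9 OR x4) — x9 is true.
  6. (NOT x5 OR x2) — x2 is true.
  7. (x3 OR x6 OR NOT x5) — x3 is true.
  8. (x9 OR x4) — x9 is true.
  9. (x6 OR NOT x7) — NOT x7 is true.
  10. (x9 OR NOT x6 OR NOT x1) — x9 is true.
  11. (NOT x2 OR x8 OR NOT x4) — NOT x4 is true.
  12. (x8 OR NOT x1 OR x5) — x5 is true.
  13. (x3 OR x4 OR x8) — x3 is true.
  14. (NOT x2 OR NOT x8) — NOT x8 is true.
  15. (NOT x4 OR x3 OR x1) — x1 is true.
  16. (x8 OR x6) — x6 is true.
  17. (x1 OR x5) — x1 is true.
  18. (x6 OR x7 OR NOT x4) — NOT x4 is true.
  19. (NOT x7 OR NOT x3 OR x9) — NOT x7 is true.
  20. (NOT x4 OR x7) — NOT x4 is true.
  21. (x5 OR NOT x7 OR NOT x2) — NOT x7 is true.
  22. (x5 OR x4 OR NOT x3) — x5 is true.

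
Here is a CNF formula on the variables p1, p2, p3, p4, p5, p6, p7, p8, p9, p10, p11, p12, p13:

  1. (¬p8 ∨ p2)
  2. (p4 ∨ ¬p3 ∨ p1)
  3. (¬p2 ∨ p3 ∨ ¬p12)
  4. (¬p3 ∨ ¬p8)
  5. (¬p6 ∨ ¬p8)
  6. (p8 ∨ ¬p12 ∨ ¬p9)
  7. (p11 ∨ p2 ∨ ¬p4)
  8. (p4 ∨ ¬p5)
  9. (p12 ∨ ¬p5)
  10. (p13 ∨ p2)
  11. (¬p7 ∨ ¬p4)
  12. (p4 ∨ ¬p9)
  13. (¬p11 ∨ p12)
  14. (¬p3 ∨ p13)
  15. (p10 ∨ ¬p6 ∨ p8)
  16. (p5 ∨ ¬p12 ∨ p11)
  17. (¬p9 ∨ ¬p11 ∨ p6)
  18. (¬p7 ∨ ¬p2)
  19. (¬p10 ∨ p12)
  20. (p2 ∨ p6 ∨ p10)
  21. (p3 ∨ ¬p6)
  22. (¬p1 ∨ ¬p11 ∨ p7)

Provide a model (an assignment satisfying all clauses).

p1=0, p2=1, p3=0, p4=1, p5=0, p6=0, p7=0, p8=1, p9=1, p10=0, p11=0, p12=0, p13=0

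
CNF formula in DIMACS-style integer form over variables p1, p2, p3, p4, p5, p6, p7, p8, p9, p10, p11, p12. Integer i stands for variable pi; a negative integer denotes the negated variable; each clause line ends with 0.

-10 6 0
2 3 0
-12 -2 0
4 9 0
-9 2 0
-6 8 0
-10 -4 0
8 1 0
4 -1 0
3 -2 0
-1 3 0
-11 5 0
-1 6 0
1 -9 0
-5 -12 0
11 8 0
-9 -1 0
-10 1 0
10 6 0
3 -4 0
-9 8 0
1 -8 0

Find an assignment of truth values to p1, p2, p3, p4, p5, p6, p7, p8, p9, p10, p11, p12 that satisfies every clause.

p1=T, p2=T, p3=T, p4=T, p5=T, p6=T, p7=F, p8=T, p9=F, p10=F, p11=T, p12=F

Pure literal: p3 appears only positively; assign p3 = True.
Pure literal: p12 appears only negated; assign p12 = False.
Branch on p1: take p1 = True.
  then p4 is forced to True.
  then p10 is forced to False.
  then p6 is forced to True.
  then p8 is forced to True.
  then p9 is forced to False.
For the remaining variables, p2 = True, p5 = True, p7 = False, p11 = True works.
Every clause has at least one true literal under this assignment.
Check each clause:
  1. (NOT p10 OR p6) — NOT p10 is true.
  2. (p2 OR p3) — p2 is true.
  3. (NOT p2 OR NOT p12) — NOT p12 is true.
  4. (p9 OR p4) — p4 is true.
  5. (NOT p9 OR p2) — p2 is true.
  6. (NOT p6 OR p8) — p8 is true.
  7. (NOT p4 OR NOT p10) — NOT p10 is true.
  8. (p1 OR p8) — p8 is true.
  9. (p4 OR NOT p1) — p4 is true.
  10. (p3 OR NOT p2) — p3 is true.
  11. (NOT p1 OR p3) — p3 is true.
  12. (p5 OR NOT p11) — p5 is true.
  13. (NOT p1 OR p6) — p6 is true.
  14. (NOT p9 OR p1) — p1 is true.
  15. (NOT p12 OR NOT p5) — NOT p12 is true.
  16. (p11 OR p8) — p8 is true.
  17. (NOT p1 OR NOT p9) — NOT p9 is true.
  18. (NOT p10 OR p1) — p1 is true.
  19. (p10 OR p6) — p6 is true.
  20. (NOT p4 OR p3) — p3 is true.
  21. (p8 OR NOT p9) — p8 is true.
  22. (NOT p8 OR p1) — p1 is true.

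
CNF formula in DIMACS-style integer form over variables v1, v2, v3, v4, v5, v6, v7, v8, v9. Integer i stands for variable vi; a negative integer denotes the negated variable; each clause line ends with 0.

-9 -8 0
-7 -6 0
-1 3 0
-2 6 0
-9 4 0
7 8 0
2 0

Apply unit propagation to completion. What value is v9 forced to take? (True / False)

(v2) is a unit clause: v2 = True.
(v6 || !v2) with v2 = True leaves only v6, so v6 = True.
In (!v6 || !v7), !v6 is now false; !v7 must hold, so v7 = False.
In (v7 || v8), v7 is now false; v8 must hold, so v8 = True.
(!v8 || !v9): since v8 = True, the clause reduces to (!v9). v9 = False.

False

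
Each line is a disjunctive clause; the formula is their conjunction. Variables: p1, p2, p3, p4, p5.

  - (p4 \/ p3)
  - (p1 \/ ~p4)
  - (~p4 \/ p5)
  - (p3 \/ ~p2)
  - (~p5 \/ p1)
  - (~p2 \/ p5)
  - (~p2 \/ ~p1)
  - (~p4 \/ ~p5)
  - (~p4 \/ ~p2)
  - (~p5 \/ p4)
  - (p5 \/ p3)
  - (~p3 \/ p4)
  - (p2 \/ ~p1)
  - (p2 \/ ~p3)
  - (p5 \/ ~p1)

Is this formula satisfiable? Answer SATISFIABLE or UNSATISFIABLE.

p4 = True:
  propagation gives p1=True, p5=True; an empty clause results — contradiction.
p4 = False:
  propagation gives p3=True; an empty clause results — contradiction.
Every branch closes, so no satisfying assignment exists.

UNSATISFIABLE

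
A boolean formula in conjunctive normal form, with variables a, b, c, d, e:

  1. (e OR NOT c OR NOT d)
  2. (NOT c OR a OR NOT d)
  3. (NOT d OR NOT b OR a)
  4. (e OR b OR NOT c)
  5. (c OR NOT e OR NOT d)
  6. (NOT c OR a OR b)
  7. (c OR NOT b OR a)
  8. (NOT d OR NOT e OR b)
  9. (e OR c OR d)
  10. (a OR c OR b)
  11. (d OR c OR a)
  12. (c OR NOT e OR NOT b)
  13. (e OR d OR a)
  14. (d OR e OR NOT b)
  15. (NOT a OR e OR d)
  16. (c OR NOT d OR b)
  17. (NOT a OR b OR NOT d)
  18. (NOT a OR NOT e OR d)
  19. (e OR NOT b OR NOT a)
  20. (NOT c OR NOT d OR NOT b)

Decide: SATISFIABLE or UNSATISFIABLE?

SATISFIABLE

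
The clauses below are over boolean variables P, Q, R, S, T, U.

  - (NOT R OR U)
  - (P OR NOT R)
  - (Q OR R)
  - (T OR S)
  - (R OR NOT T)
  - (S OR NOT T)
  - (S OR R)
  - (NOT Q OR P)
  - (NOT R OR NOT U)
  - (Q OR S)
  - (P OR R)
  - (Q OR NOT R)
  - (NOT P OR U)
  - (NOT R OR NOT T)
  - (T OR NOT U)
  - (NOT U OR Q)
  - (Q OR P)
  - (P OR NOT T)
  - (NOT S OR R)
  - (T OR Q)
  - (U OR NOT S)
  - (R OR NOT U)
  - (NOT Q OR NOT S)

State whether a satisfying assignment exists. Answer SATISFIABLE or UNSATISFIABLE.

UNSATISFIABLE

R = True:
  propagation gives U=True; an empty clause results — contradiction.
R = False:
  propagation gives Q=True, T=False, S=True; an empty clause results — contradiction.
Every branch closes, so no satisfying assignment exists.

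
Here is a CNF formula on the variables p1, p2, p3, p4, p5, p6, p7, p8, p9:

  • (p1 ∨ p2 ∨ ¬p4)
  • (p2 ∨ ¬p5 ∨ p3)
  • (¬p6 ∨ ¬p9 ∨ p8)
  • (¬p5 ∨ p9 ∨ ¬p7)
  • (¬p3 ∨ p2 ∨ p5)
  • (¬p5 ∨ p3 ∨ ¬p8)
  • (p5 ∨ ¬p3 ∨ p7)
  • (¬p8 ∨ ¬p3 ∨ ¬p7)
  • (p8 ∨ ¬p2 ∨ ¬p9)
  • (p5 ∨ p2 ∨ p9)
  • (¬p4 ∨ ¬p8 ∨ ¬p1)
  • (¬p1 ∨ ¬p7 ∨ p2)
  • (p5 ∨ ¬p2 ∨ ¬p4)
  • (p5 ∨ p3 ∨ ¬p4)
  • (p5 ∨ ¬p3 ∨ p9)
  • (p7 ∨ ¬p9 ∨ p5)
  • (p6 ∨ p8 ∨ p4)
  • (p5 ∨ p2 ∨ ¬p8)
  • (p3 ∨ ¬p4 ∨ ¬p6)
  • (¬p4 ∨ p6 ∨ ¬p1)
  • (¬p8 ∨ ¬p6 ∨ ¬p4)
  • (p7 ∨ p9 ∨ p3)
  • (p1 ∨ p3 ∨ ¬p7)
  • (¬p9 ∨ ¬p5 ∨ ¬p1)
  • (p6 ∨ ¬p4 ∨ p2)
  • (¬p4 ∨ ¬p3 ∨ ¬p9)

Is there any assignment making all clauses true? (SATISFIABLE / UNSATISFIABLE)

SATISFIABLE

Try p1 = True.
The remaining clauses are satisfied by p2 = True, p3 = True, p4 = True, p5 = True, p6 = True, p7 = False, p8 = False, p9 = False.
Every clause has at least one true literal under this assignment.
So p1 = T, p2 = T, p3 = T, p4 = T, p5 = T, p6 = T, p7 = F, p8 = F, p9 = F is a satisfying assignment.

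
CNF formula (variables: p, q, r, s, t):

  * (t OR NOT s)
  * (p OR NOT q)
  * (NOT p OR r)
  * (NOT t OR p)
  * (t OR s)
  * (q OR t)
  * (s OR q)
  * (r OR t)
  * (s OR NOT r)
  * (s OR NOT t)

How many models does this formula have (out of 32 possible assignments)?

2

The models are:
  p=1 q=0 r=1 s=1 t=1
  p=1 q=1 r=1 s=1 t=1
Count: 2.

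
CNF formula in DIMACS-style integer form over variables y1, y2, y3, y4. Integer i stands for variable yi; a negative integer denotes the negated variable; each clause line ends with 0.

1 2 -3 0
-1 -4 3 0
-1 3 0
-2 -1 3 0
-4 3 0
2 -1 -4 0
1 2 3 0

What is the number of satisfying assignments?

6

The models are:
  y1=0 y2=1 y3=0 y4=0
  y1=0 y2=1 y3=1 y4=0
  y1=0 y2=1 y3=1 y4=1
  y1=1 y2=0 y3=1 y4=0
  y1=1 y2=1 y3=1 y4=0
  y1=1 y2=1 y3=1 y4=1
That's 6 in total.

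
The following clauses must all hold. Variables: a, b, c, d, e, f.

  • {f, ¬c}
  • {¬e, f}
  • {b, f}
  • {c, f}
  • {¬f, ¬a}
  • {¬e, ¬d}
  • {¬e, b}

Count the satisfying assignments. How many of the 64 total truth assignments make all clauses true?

10

Case analysis on f and e:
  f=T, e=T: remaining (a,b,c,d) ∈ {(F,T,F,F); (F,T,T,F)} — 2.
  f=T, e=F: forces a=F; b, c, d free → 2^3 = 8.
  f=F, e=T: a clause becomes empty — 0.
  f=F, e=F: a clause becomes empty — 0.
Total: 2 + 8 + 0 + 0 = 10.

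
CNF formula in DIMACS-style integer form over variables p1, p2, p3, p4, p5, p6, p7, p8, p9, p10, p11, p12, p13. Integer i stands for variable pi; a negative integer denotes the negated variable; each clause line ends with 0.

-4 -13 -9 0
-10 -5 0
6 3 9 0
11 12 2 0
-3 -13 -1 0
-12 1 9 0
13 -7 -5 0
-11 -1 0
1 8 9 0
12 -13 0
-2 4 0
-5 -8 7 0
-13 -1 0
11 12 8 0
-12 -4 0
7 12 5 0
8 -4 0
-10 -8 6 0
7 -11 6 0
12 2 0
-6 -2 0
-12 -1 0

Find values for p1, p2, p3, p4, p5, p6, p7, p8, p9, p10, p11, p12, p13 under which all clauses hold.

p1=F, p2=F, p3=F, p4=F, p5=T, p6=F, p7=T, p8=F, p9=T, p10=F, p11=T, p12=T, p13=T

p10 occurs only negated in the remaining clauses — set p10 = False.
Try p1 = False.
Try p2 = False.
  then p12 is forced to True.
  then p9 is forced to True.
  then p4 is forced to False.
Try p5 = True.
For the remaining variables, p3 = False, p6 = False, p7 = True, p8 = False, p11 = True, p13 = True works.
Check each clause:
  1. (¬p13 ∨ ¬p4 ∨ ¬p9) — ¬p4 is true.
  2. (¬p10 ∨ ¬p5) — ¬p10 is true.
  3. (p6 ∨ p9 ∨ p3) — p9 is true.
  4. (p11 ∨ p2 ∨ p12) — p11 is true.
  5. (¬p1 ∨ ¬p13 ∨ ¬p3) — ¬p3 is true.
  6. (p9 ∨ p1 ∨ ¬p12) — p9 is true.
  7. (¬p7 ∨ ¬p5 ∨ p13) — p13 is true.
  8. (¬p11 ∨ ¬p1) — ¬p1 is true.
  9. (p9 ∨ p8 ∨ p1) — p9 is true.
  10. (¬p13 ∨ p12) — p12 is true.
  11. (p4 ∨ ¬p2) — ¬p2 is true.
  12. (p7 ∨ ¬p8 ∨ ¬p5) — ¬p8 is true.
  13. (¬p13 ∨ ¬p1) — ¬p1 is true.
  14. (p12 ∨ p11 ∨ p8) — p11 is true.
  15. (¬p12 ∨ ¬p4) — ¬p4 is true.
  16. (p7 ∨ p12 ∨ p5) — p12 is true.
  17. (¬p4 ∨ p8) — ¬p4 is true.
  18. (p6 ∨ ¬p10 ∨ ¬p8) — ¬p8 is true.
  19. (p6 ∨ p7 ∨ ¬p11) — p7 is true.
  20. (p2 ∨ p12) — p12 is true.
  21. (¬p2 ∨ ¬p6) — ¬p6 is true.
  22. (¬p1 ∨ ¬p12) — ¬p1 is true.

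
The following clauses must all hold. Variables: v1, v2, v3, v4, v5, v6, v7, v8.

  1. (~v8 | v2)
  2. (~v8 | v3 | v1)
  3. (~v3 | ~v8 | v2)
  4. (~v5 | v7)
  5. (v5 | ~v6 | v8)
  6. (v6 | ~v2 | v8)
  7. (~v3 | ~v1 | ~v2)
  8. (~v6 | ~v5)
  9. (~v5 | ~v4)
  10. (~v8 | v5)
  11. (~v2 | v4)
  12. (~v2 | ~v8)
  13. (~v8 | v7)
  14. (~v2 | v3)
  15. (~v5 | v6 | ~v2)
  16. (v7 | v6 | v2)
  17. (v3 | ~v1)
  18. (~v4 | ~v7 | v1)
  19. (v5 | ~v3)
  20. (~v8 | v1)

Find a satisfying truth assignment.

Set v1 = False and propagate.
  then v8 is forced to False.
The remaining clauses are satisfied by v2 = False, v3 = False, v4 = False, v5 = True, v6 = False, v7 = True.
Every clause has at least one true literal under this assignment.
Check each clause:
  1. (v2 | ~v8) — ~v8 is true.
  2. (v3 | ~v8 | v1) — ~v8 is true.
  3. (~v8 | v2 | ~v3) — ~v8 is true.
  4. (~v5 | v7) — v7 is true.
  5. (v5 | ~v6 | v8) — ~v6 is true.
  6. (~v2 | v8 | v6) — ~v2 is true.
  7. (~v3 | ~v1 | ~v2) — ~v3 is true.
  8. (~v6 | ~v5) — ~v6 is true.
  9. (~v5 | ~v4) — ~v4 is true.
  10. (~v8 | v5) — ~v8 is true.
  11. (v4 | ~v2) — ~v2 is true.
  12. (~v2 | ~v8) — ~v8 is true.
  13. (~v8 | v7) — ~v8 is true.
  14. (~v2 | v3) — ~v2 is true.
  15. (~v2 | ~v5 | v6) — ~v2 is true.
  16. (v7 | v6 | v2) — v7 is true.
  17. (v3 | ~v1) — ~v1 is true.
  18. (~v7 | ~v4 | v1) — ~v4 is true.
  19. (v5 | ~v3) — v5 is true.
  20. (~v8 | v1) — ~v8 is true.

v1 = F, v2 = F, v3 = F, v4 = F, v5 = T, v6 = F, v7 = T, v8 = F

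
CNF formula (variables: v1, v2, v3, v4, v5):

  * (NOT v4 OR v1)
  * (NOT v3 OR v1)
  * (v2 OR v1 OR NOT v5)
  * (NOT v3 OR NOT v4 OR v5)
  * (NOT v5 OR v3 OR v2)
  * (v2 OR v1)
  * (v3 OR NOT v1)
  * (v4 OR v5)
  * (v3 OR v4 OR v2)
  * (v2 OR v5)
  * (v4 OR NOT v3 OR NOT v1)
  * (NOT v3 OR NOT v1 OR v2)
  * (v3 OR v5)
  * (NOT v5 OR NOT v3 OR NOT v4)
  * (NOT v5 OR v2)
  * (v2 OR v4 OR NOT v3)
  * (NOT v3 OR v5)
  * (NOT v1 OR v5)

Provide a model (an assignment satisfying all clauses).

v1=F  v2=T  v3=F  v4=F  v5=T

v2 occurs only positively in the remaining clauses — set v2 = True.
Try v1 = False.
  then v4 is forced to False.
  then v3 is forced to False.
  then v5 is forced to True.
Every clause has at least one true literal under this assignment.
Check each clause:
  1. (NOT v4 OR v1) — NOT v4 is true.
  2. (v1 OR NOT v3) — NOT v3 is true.
  3. (NOT v5 OR v2 OR v1) — v2 is true.
  4. (v5 OR NOT v3 OR NOT v4) — NOT v3 is true.
  5. (v2 OR NOT v5 OR v3) — v2 is true.
  6. (v1 OR v2) — v2 is true.
  7. (NOT v1 OR v3) — NOT v1 is true.
  8. (v5 OR v4) — v5 is true.
  9. (v2 OR v4 OR v3) — v2 is true.
  10. (v2 OR v5) — v2 is true.
  11. (NOT v1 OR NOT v3 OR v4) — NOT v3 is true.
  12. (NOT v1 OR v2 OR NOT v3) — v2 is true.
  13. (v3 OR v5) — v5 is true.
  14. (NOT v5 OR NOT v3 OR NOT v4) — NOT v4 is true.
  15. (NOT v5 OR v2) — v2 is true.
  16. (v4 OR v2 OR NOT v3) — v2 is true.
  17. (NOT v3 OR v5) — v5 is true.
  18. (NOT v1 OR v5) — v5 is true.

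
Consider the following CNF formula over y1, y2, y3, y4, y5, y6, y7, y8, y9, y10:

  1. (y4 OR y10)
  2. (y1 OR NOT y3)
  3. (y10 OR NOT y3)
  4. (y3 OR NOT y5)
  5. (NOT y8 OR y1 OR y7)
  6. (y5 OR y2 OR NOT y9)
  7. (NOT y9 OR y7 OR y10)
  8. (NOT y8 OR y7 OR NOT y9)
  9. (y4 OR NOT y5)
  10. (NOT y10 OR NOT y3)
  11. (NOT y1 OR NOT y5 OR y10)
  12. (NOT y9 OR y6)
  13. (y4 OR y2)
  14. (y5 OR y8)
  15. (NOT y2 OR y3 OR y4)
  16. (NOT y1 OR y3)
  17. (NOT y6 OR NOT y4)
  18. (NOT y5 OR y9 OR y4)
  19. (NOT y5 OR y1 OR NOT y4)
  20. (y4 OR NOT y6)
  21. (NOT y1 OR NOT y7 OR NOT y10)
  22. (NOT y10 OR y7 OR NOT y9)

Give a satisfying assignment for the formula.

Set y1 = False and propagate.
  then y3 is forced to False.
  then y5 is forced to False.
  then y8 is forced to True.
  then y7 is forced to True.
The remaining clauses are satisfied by y2 = True, y4 = True, y6 = False, y9 = False, y10 = True.
Every clause has at least one true literal under this assignment.

y1=0, y2=1, y3=0, y4=1, y5=0, y6=0, y7=1, y8=1, y9=0, y10=1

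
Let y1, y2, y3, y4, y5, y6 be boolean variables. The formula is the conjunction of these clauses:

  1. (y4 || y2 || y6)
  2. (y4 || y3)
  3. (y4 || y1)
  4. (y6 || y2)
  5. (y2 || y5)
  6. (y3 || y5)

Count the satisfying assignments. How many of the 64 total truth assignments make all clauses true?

21

Case analysis on y2 and y4:
  y2=1, y4=1: y1, y6 free; 3 ways for (y3,y5) × 2^2 = 12.
  y2=1, y4=0: remaining (y1,y3,y5,y6) ∈ {(1,1,0,0); (1,1,0,1); (1,1,1,0); (1,1,1,1)} — 4.
  y2=0, y4=1: remaining (y1,y3,y5,y6) ∈ {(0,0,1,1); (0,1,1,1); (1,0,1,1); (1,1,1,1)} — 4.
  y2=0, y4=0: remaining (y1,y3,y5,y6) ∈ {(1,1,1,1)} — 1.
Total: 12 + 4 + 4 + 1 = 21.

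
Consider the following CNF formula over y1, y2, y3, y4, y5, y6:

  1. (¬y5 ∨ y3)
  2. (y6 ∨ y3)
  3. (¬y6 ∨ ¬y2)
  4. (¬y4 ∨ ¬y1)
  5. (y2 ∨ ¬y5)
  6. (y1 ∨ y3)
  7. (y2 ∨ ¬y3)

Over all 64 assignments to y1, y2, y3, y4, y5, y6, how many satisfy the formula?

7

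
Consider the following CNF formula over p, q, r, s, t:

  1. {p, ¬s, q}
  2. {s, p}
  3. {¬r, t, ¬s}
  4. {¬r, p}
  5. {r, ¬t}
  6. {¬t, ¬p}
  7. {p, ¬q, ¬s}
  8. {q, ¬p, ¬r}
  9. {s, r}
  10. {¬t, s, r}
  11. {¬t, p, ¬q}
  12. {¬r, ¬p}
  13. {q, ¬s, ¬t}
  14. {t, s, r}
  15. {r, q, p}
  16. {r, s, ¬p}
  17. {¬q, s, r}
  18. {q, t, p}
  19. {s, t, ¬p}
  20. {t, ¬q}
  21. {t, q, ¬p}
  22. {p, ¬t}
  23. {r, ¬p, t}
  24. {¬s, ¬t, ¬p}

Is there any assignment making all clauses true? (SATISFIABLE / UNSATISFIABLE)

UNSATISFIABLE

p = True:
  propagation gives t=False, r=False; an empty clause results — contradiction.
p = False:
  propagation gives s=True, q=True; an empty clause results — contradiction.
Every branch closes, so no satisfying assignment exists.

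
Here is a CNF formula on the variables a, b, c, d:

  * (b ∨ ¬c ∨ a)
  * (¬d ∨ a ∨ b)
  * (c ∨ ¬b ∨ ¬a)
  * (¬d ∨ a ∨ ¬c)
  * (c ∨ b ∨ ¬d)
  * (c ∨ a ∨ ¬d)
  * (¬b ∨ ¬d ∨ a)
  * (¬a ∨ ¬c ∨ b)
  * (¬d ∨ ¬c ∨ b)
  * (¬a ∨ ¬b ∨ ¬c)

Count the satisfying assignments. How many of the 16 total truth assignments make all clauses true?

4

Satisfying assignments:
  a=F b=F c=F d=F
  a=F b=T c=F d=F
  a=F b=T c=T d=F
  a=T b=F c=F d=F
Count: 4.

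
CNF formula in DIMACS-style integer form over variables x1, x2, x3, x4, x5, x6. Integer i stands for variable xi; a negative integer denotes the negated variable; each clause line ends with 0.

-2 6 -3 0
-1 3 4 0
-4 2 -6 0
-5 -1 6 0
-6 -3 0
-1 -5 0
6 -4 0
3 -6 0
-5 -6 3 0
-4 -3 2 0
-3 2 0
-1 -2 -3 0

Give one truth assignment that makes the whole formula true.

x1=False, x2=False, x3=False, x4=False, x5=True, x6=False

Check each clause:
  1. (~x3 | x6 | ~x2) — ~x3 is true.
  2. (~x1 | x3 | x4) — ~x1 is true.
  3. (~x6 | ~x4 | x2) — ~x6 is true.
  4. (~x5 | x6 | ~x1) — ~x1 is true.
  5. (~x6 | ~x3) — ~x6 is true.
  6. (~x1 | ~x5) — ~x1 is true.
  7. (~x4 | x6) — ~x4 is true.
  8. (~x6 | x3) — ~x6 is true.
  9. (x3 | ~x5 | ~x6) — ~x6 is true.
  10. (~x3 | ~x4 | x2) — ~x4 is true.
  11. (x2 | ~x3) — ~x3 is true.
  12. (~x1 | ~x2 | ~x3) — ~x3 is true.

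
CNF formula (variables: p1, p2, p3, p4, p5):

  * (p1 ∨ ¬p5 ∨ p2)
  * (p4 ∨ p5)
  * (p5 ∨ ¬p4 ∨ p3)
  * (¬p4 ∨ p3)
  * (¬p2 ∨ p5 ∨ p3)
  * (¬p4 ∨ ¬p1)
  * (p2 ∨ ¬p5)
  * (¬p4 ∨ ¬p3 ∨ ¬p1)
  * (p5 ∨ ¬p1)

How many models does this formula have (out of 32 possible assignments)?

7

Case analysis on p5 and p4:
  p5=1, p4=1: remaining (p1,p2,p3) ∈ {(0,1,1)} — 1.
  p5=1, p4=0: remaining (p1,p2,p3) ∈ {(0,1,0); (0,1,1); (1,1,0); (1,1,1)} — 4.
  p5=0, p4=1: remaining (p1,p2,p3) ∈ {(0,0,1); (0,1,1)} — 2.
  p5=0, p4=0: a clause becomes empty — 0.
Total: 1 + 4 + 2 + 0 = 7.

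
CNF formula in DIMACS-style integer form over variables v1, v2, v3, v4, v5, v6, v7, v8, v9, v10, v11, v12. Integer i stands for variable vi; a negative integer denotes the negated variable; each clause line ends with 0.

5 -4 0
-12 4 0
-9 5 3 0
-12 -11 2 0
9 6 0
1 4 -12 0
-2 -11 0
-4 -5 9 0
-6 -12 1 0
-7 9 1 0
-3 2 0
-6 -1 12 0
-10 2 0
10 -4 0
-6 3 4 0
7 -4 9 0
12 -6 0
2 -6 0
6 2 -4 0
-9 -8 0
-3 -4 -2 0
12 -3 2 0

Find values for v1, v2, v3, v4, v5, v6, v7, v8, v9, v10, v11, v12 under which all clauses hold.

v1 = T, v2 = T, v3 = F, v4 = T, v5 = T, v6 = F, v7 = T, v8 = F, v9 = T, v10 = T, v11 = F, v12 = T

Check each clause:
  1. (¬v4 ∨ v5) — v5 is true.
  2. (¬v12 ∨ v4) — v4 is true.
  3. (v3 ∨ v5 ∨ ¬v9) — v5 is true.
  4. (¬v12 ∨ ¬v11 ∨ v2) — v2 is true.
  5. (v6 ∨ v9) — v9 is true.
  6. (v4 ∨ ¬v12 ∨ v1) — v1 is true.
  7. (¬v11 ∨ ¬v2) — ¬v11 is true.
  8. (¬v4 ∨ ¬v5 ∨ v9) — v9 is true.
  9. (v1 ∨ ¬v6 ∨ ¬v12) — v1 is true.
  10. (v1 ∨ v9 ∨ ¬v7) — v9 is true.
  11. (¬v3 ∨ v2) — v2 is true.
  12. (¬v6 ∨ v12 ∨ ¬v1) — ¬v6 is true.
  13. (¬v10 ∨ v2) — v2 is true.
  14. (¬v4 ∨ v10) — v10 is true.
  15. (v4 ∨ ¬v6 ∨ v3) — ¬v6 is true.
  16. (v7 ∨ ¬v4 ∨ v9) — v9 is true.
  17. (¬v6 ∨ v12) — ¬v6 is true.
  18. (¬v6 ∨ v2) — v2 is true.
  19. (v6 ∨ ¬v4 ∨ v2) — v2 is true.
  20. (¬v9 ∨ ¬v8) — ¬v8 is true.
  21. (¬v2 ∨ ¬v3 ∨ ¬v4) — ¬v3 is true.
  22. (v2 ∨ v12 ∨ ¬v3) — v2 is true.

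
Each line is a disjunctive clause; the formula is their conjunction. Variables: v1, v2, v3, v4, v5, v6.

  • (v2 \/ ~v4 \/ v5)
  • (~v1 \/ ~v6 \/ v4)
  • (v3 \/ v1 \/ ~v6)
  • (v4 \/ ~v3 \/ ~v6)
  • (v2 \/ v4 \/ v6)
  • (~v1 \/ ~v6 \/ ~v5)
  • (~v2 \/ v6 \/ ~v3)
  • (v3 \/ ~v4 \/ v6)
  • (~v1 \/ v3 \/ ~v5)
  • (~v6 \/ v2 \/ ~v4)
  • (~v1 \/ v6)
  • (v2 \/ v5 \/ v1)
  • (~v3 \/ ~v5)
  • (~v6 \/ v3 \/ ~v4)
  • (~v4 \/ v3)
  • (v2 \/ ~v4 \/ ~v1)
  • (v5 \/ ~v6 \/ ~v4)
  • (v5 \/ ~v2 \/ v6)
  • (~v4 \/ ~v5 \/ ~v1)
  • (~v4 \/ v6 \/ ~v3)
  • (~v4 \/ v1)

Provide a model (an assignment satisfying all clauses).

Branch on v1: take v1 = False.
  then v4 is forced to False.
Set v2 = True and propagate.
Branch on v3: take v3 = False.
  then v6 is forced to False.
  then v5 is forced to True.

v1=False, v2=True, v3=False, v4=False, v5=True, v6=False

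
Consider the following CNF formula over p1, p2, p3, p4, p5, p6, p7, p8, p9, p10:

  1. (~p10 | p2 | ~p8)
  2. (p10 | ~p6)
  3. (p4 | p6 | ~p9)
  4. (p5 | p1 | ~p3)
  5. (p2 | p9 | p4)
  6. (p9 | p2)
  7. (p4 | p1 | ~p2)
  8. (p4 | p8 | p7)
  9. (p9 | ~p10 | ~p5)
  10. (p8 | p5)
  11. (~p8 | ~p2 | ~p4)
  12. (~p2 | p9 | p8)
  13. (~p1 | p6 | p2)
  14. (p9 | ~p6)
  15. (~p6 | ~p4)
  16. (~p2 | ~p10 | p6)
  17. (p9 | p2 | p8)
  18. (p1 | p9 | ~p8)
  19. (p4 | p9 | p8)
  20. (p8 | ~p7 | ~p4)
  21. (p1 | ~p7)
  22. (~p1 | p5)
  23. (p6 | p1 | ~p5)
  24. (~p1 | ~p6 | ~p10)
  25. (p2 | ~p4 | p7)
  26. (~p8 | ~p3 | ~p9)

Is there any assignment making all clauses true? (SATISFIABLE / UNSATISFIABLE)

Pure literal: p3 appears only negated; assign p3 = False.
Branch on p1: take p1 = True.
  then p5 is forced to True.
For the remaining variables, p2 = True, p4 = False, p6 = False, p7 = True, p8 = True, p9 = False, p10 = False works.
So p1=1, p2=1, p3=0, p4=0, p5=1, p6=0, p7=1, p8=1, p9=0, p10=0 is a satisfying assignment.

SATISFIABLE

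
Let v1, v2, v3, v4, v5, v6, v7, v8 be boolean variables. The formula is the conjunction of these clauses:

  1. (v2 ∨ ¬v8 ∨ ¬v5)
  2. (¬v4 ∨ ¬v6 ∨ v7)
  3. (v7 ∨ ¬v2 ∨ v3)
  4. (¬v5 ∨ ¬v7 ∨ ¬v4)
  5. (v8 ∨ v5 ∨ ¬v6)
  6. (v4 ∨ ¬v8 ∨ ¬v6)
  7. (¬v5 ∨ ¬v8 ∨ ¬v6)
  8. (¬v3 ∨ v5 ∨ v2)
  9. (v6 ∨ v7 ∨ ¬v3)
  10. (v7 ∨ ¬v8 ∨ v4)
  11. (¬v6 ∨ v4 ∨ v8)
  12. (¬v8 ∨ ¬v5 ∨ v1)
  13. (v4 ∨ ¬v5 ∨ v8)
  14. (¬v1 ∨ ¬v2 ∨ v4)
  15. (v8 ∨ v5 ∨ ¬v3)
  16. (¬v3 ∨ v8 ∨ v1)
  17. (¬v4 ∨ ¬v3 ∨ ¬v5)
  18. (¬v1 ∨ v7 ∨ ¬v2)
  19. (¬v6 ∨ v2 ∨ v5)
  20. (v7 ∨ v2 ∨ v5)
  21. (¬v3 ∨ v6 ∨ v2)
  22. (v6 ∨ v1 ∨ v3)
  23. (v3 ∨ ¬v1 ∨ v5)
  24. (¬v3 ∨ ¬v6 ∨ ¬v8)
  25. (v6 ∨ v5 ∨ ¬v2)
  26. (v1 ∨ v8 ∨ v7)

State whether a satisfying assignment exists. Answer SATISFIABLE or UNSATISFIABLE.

Try v1 = False.
For the remaining variables, v2 = True, v3 = False, v4 = True, v5 = False, v6 = True, v7 = True, v8 = True works.
Every clause has at least one true literal under this assignment.
So v1=F, v2=T, v3=F, v4=T, v5=F, v6=T, v7=T, v8=T is a satisfying assignment.

SATISFIABLE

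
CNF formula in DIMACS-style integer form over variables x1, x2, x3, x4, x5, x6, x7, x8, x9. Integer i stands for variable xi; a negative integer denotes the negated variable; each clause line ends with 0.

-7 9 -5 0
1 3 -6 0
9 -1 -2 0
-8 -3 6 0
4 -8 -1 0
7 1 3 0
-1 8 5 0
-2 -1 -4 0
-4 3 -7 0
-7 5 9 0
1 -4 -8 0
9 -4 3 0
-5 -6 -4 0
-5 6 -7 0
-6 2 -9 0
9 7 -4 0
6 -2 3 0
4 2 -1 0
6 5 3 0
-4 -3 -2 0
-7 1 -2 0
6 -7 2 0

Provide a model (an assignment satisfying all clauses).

Try x1 = True.
The remaining clauses are satisfied by x2 = False, x3 = False, x4 = True, x5 = True, x6 = False, x7 = False, x8 = False, x9 = True.
Every clause has at least one true literal under this assignment.

x1=True  x2=False  x3=False  x4=True  x5=True  x6=False  x7=False  x8=False  x9=True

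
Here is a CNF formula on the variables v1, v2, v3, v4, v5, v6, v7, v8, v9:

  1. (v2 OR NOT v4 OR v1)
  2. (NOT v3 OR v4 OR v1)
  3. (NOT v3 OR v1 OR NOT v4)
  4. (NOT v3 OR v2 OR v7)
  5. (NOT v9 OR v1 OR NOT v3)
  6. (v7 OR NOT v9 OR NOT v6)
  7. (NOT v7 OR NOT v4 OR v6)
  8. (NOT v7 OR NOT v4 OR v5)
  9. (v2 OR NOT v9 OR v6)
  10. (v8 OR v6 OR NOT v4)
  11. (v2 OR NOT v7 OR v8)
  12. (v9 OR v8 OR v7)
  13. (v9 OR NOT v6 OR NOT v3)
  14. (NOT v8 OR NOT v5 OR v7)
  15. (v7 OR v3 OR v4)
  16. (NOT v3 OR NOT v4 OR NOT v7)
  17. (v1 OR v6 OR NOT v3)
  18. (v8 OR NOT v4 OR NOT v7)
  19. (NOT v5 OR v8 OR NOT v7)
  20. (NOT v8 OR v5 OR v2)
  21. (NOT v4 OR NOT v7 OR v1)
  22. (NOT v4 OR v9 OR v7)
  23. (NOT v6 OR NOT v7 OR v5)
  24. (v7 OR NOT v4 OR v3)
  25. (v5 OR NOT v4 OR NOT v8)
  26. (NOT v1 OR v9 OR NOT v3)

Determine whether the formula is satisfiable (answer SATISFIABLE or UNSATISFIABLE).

SATISFIABLE

Branch on v1: take v1 = False.
Branch on v2: take v2 = False.
  then v4 is forced to False.
  then v3 is forced to False.
  then v7 is forced to True.
  then v8 is forced to True.
  then v5 is forced to True.
The remaining clauses are satisfied by v6 = True, v9 = True.
So v1 = F, v2 = F, v3 = F, v4 = F, v5 = T, v6 = T, v7 = T, v8 = T, v9 = T is a satisfying assignment.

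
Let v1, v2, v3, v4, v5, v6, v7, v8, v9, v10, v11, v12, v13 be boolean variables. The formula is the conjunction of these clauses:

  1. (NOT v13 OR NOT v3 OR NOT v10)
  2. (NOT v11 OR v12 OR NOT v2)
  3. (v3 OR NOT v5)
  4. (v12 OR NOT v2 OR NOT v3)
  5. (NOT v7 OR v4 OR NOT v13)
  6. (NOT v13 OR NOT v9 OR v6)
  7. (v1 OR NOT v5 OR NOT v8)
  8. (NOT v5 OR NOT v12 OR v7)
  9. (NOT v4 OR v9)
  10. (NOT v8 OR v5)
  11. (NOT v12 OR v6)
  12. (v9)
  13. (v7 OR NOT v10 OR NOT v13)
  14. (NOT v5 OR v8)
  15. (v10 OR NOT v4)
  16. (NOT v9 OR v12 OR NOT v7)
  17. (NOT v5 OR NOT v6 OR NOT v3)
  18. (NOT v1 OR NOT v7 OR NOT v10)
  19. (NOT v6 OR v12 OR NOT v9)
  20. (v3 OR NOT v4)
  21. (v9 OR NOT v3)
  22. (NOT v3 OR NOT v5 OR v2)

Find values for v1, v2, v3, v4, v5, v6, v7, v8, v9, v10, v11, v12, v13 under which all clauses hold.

(v9) is a unit clause, so v9 = True.
v13 occurs only negated in the remaining clauses — set v13 = False.
Try v1 = False.
Try v2 = False.
Set v3 = False and propagate.
  then v5 is forced to False.
  then v8 is forced to False.
  then v4 is forced to False.
For the remaining variables, v6 = False, v7 = False, v10 = True, v11 = True, v12 = False works.
Check each clause:
  1. (NOT v10 OR NOT v13 OR NOT v3) — NOT v13 is true.
  2. (v12 OR NOT v2 OR NOT v11) — NOT v2 is true.
  3. (v3 OR NOT v5) — NOT v5 is true.
  4. (v12 OR NOT v3 OR NOT v2) — NOT v3 is true.
  5. (v4 OR NOT v7 OR NOT v13) — NOT v7 is true.
  6. (NOT v13 OR v6 OR NOT v9) — NOT v13 is true.
  7. (v1 OR NOT v8 OR NOT v5) — NOT v8 is true.
  8. (v7 OR NOT v12 OR NOT v5) — NOT v5 is true.
  9. (NOT v4 OR v9) — v9 is true.
  10. (NOT v8 OR v5) — NOT v8 is true.
  11. (NOT v12 OR v6) — NOT v12 is true.
  12. (v9) — v9 is true.
  13. (NOT v10 OR NOT v13 OR v7) — NOT v13 is true.
  14. (v8 OR NOT v5) — NOT v5 is true.
  15. (v10 OR NOT v4) — v10 is true.
  16. (v12 OR NOT v9 OR NOT v7) — NOT v7 is true.
  17. (NOT v3 OR NOT v5 OR NOT v6) — NOT v6 is true.
  18. (NOT v10 OR NOT v7 OR NOT v1) — NOT v7 is true.
  19. (v12 OR NOT v9 OR NOT v6) — NOT v6 is true.
  20. (NOT v4 OR v3) — NOT v4 is true.
  21. (v9 OR NOT v3) — v9 is true.
  22. (NOT v5 OR v2 OR NOT v3) — NOT v5 is true.

v1 = False, v2 = False, v3 = False, v4 = False, v5 = False, v6 = False, v7 = False, v8 = False, v9 = True, v10 = True, v11 = True, v12 = False, v13 = False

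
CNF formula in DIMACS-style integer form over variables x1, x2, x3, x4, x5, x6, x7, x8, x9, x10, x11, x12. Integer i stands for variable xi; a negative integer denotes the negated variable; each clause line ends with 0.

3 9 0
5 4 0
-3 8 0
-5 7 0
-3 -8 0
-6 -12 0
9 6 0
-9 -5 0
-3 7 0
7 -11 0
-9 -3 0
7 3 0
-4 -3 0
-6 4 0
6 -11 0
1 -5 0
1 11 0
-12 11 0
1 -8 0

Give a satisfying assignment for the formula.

x1=T, x2=T, x3=F, x4=T, x5=F, x6=T, x7=T, x8=F, x9=T, x10=T, x11=F, x12=F

Pure literal: x1 appears only positively; assign x1 = True.
Pure literal: x7 appears only positively; assign x7 = True.
Set x3 = False and propagate.
  then x9 is forced to True.
  then x5 is forced to False.
  then x4 is forced to True.
Set x6 = True and propagate.
  then x12 is forced to False.
x2, x8, x10, x11 are now unconstrained; take x2 = True, x8 = False, x10 = True, x11 = False.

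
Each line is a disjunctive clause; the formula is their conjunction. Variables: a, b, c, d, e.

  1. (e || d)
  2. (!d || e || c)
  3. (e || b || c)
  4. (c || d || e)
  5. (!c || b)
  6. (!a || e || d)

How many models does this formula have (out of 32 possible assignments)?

Case analysis on e and c:
  e=1, c=1: remaining (a,b,d) ∈ {(0,1,0); (0,1,1); (1,1,0); (1,1,1)} — 4.
  e=1, c=0: a, b, d free → 2^3 = 8.
  e=0, c=1: remaining (a,b,d) ∈ {(0,1,1); (1,1,1)} — 2.
  e=0, c=0: a clause becomes empty — 0.
Total: 4 + 8 + 2 + 0 = 14.

14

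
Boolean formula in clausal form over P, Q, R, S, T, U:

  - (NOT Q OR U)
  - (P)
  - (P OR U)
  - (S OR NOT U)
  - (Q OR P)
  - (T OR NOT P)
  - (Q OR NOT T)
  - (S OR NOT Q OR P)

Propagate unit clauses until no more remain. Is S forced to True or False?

True

Unit clause (P) sets P = True.
(T OR NOT P) with P = True leaves only T, so T = True.
In (Q OR NOT T), NOT T is now false; Q must hold, so Q = True.
(U OR NOT Q) with Q = True leaves only U, so U = True.
From (NOT U OR S) and U = True: S = True.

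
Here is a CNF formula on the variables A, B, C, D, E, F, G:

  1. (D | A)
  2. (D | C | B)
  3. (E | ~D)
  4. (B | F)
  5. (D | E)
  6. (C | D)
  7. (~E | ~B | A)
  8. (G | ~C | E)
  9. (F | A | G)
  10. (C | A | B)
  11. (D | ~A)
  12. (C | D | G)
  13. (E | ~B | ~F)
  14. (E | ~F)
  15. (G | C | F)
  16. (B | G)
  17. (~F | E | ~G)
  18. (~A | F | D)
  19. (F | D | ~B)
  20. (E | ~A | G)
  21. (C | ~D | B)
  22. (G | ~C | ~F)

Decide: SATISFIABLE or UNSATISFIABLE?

SATISFIABLE

Set A = False and propagate.
  then D is forced to True.
  then E is forced to True.
  then B is forced to False.
  then F is forced to True.
  then C is forced to True.
  then G is forced to True.
So A=False, B=False, C=True, D=True, E=True, F=True, G=True is a satisfying assignment.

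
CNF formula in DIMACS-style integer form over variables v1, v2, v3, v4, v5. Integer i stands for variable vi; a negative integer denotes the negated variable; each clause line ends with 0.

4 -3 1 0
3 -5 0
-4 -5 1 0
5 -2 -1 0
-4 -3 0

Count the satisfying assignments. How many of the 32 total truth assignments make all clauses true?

9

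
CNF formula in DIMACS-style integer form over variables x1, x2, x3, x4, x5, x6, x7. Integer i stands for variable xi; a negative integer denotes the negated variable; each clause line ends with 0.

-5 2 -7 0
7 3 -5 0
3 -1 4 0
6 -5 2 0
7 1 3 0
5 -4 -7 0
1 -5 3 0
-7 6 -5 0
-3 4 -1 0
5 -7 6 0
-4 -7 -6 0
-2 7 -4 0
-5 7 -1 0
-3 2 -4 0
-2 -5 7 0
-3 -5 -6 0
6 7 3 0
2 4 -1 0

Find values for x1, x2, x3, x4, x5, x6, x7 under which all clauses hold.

x1=F  x2=F  x3=T  x4=F  x5=F  x6=F  x7=F

Check each clause:
  1. (NOT x5 OR NOT x7 OR x2) — NOT x7 is true.
  2. (x7 OR NOT x5 OR x3) — NOT x5 is true.
  3. (x4 OR x3 OR NOT x1) — x3 is true.
  4. (x2 OR NOT x5 OR x6) — NOT x5 is true.
  5. (x7 OR x1 OR x3) — x3 is true.
  6. (NOT x4 OR NOT x7 OR x5) — NOT x7 is true.
  7. (NOT x5 OR x1 OR x3) — x3 is true.
  8. (NOT x7 OR x6 OR NOT x5) — NOT x7 is true.
  9. (NOT x3 OR NOT x1 OR x4) — NOT x1 is true.
  10. (x5 OR NOT x7 OR x6) — NOT x7 is true.
  11. (NOT x4 OR NOT x6 OR NOT x7) — NOT x7 is true.
  12. (NOT x2 OR x7 OR NOT x4) — NOT x4 is true.
  13. (NOT x5 OR x7 OR NOT x1) — NOT x5 is true.
  14. (NOT x3 OR NOT x4 OR x2) — NOT x4 is true.
  15. (NOT x5 OR x7 OR NOT x2) — NOT x5 is true.
  16. (NOT x6 OR NOT x3 OR NOT x5) — NOT x6 is true.
  17. (x3 OR x7 OR x6) — x3 is true.
  18. (x4 OR NOT x1 OR x2) — NOT x1 is true.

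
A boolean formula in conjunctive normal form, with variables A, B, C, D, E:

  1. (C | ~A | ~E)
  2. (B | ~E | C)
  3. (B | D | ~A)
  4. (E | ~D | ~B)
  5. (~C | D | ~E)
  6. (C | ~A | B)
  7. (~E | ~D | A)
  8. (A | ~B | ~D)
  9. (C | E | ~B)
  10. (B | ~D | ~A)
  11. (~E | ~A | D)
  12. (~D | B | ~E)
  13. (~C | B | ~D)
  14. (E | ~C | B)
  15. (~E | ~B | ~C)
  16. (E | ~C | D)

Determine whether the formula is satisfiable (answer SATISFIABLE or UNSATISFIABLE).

Branch on A: take A = False.
Try B = True.
  then D is forced to False.
Try C = False.
  then E is forced to True.
So A=F  B=T  C=F  D=F  E=T is a satisfying assignment.

SATISFIABLE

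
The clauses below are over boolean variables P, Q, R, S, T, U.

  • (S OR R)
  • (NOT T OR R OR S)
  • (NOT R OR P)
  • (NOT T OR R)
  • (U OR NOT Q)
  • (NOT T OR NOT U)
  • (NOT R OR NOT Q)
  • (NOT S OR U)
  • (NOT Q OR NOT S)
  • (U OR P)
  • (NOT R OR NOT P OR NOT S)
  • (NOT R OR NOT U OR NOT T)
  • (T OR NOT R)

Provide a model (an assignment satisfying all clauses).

P=T  Q=F  R=T  S=F  T=T  U=F

Pure literal: Q appears only negated; assign Q = False.
Set P = True and propagate.
Try R = True.
  then S is forced to False.
  then T is forced to True.
  then U is forced to False.
Every clause has at least one true literal under this assignment.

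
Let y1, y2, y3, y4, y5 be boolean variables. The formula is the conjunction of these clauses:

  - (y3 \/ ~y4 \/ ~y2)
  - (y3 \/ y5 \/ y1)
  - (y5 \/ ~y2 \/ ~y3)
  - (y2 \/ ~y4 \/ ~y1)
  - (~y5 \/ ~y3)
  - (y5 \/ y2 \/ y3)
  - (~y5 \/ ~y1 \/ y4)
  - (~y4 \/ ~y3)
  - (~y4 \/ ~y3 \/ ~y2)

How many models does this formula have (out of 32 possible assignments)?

Satisfying assignments:
  y1=F y2=F y3=F y4=F y5=T
  y1=F y2=F y3=F y4=T y5=T
  y1=F y2=F y3=T y4=F y5=F
  y1=F y2=T y3=F y4=F y5=T
  y1=T y2=F y3=T y4=F y5=F
  y1=T y2=T y3=F y4=F y5=F
Count: 6.

6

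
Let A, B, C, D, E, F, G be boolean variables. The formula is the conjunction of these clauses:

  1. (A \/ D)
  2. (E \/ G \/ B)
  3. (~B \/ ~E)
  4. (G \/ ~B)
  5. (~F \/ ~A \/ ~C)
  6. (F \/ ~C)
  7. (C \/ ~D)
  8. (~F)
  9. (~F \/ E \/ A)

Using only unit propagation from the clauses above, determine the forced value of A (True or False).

Unit clause (~F) sets F = False.
(~C \/ F): since F = False, the clause reduces to (~C). C = False.
In (C \/ ~D), C is now false; ~D must hold, so D = False.
From (A \/ D) and D = False: A = True.

True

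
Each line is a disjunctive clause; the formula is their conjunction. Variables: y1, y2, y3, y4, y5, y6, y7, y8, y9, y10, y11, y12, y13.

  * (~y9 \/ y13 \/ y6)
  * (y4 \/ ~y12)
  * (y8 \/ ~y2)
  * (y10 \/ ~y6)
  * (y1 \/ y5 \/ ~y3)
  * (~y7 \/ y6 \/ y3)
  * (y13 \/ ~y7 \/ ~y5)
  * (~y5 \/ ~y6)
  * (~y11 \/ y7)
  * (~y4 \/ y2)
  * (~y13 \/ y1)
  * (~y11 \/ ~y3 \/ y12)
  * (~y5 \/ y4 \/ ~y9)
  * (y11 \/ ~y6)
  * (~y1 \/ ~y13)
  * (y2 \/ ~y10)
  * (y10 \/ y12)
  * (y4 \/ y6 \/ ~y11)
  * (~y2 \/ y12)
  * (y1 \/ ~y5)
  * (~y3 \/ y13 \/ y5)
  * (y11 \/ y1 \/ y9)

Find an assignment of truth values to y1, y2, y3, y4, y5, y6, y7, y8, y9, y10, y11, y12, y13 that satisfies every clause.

y1=T, y2=T, y3=F, y4=T, y5=F, y6=T, y7=T, y8=T, y9=F, y10=T, y11=T, y12=T, y13=F

y8 occurs only positively in the remaining clauses — set y8 = True.
Set y1 = True and propagate.
  then y13 is forced to False.
For the remaining variables, y2 = True, y3 = False, y4 = True, y5 = False, y6 = True, y7 = True, y9 = False, y10 = True, y11 = True, y12 = True works.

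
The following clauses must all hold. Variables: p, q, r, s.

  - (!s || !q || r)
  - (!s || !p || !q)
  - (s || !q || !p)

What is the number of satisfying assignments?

Split on q, then s.
  q=1, s=1: remaining (p,r) ∈ {(0,1)} — 1.
  q=1, s=0: remaining (p,r) ∈ {(0,0); (0,1)} — 2.
  q=0, s=1: remaining (p,r) ∈ {(0,0); (0,1); (1,0); (1,1)} — 4.
  q=0, s=0: remaining (p,r) ∈ {(0,0); (0,1); (1,0); (1,1)} — 4.
Total: 1 + 2 + 4 + 4 = 11.

11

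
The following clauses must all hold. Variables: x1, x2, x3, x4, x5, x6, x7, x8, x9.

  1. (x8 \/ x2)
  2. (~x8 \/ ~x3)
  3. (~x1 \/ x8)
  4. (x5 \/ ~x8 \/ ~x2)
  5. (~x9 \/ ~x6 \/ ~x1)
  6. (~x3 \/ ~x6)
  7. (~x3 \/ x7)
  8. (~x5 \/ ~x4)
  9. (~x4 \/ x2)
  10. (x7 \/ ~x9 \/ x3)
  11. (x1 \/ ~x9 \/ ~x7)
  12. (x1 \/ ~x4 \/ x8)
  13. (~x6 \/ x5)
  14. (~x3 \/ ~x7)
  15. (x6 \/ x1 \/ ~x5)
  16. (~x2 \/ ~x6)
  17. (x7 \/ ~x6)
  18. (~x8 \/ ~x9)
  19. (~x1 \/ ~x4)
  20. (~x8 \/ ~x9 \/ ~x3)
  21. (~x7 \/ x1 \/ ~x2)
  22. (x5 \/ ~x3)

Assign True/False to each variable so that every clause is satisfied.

x1 = True  x2 = False  x3 = False  x4 = False  x5 = True  x6 = True  x7 = True  x8 = True  x9 = False

Check each clause:
  1. (x2 \/ x8) — x8 is true.
  2. (~x3 \/ ~x8) — ~x3 is true.
  3. (~x1 \/ x8) — x8 is true.
  4. (~x2 \/ ~x8 \/ x5) — x5 is true.
  5. (~x1 \/ ~x6 \/ ~x9) — ~x9 is true.
  6. (~x3 \/ ~x6) — ~x3 is true.
  7. (~x3 \/ x7) — ~x3 is true.
  8. (~x5 \/ ~x4) — ~x4 is true.
  9. (x2 \/ ~x4) — ~x4 is true.
  10. (~x9 \/ x7 \/ x3) — x7 is true.
  11. (x1 \/ ~x7 \/ ~x9) — x1 is true.
  12. (~x4 \/ x1 \/ x8) — x8 is true.
  13. (~x6 \/ x5) — x5 is true.
  14. (~x7 \/ ~x3) — ~x3 is true.
  15. (x6 \/ ~x5 \/ x1) — x1 is true.
  16. (~x2 \/ ~x6) — ~x2 is true.
  17. (~x6 \/ x7) — x7 is true.
  18. (~x9 \/ ~x8) — ~x9 is true.
  19. (~x1 \/ ~x4) — ~x4 is true.
  20. (~x8 \/ ~x9 \/ ~x3) — ~x3 is true.
  21. (~x7 \/ ~x2 \/ x1) — x1 is true.
  22. (~x3 \/ x5) — ~x3 is true.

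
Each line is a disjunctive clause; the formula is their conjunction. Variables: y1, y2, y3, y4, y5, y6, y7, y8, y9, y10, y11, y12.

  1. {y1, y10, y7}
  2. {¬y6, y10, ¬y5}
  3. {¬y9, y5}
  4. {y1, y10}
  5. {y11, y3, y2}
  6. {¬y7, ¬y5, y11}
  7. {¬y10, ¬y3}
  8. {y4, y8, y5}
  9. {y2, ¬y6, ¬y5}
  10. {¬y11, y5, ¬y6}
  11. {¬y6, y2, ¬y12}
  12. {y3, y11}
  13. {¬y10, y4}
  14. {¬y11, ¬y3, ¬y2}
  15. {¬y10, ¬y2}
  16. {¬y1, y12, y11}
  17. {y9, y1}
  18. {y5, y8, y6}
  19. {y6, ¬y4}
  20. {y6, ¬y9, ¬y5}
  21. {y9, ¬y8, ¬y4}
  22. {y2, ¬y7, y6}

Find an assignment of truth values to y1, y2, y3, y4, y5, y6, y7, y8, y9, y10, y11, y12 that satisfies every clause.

y1=T, y2=T, y3=T, y4=F, y5=F, y6=F, y7=T, y8=T, y9=F, y10=F, y11=F, y12=T

Branch on y1: take y1 = True.
For the remaining variables, y2 = True, y3 = True, y4 = False, y5 = False, y6 = False, y7 = True, y8 = True, y9 = False, y10 = False, y11 = False, y12 = True works.
Every clause has at least one true literal under this assignment.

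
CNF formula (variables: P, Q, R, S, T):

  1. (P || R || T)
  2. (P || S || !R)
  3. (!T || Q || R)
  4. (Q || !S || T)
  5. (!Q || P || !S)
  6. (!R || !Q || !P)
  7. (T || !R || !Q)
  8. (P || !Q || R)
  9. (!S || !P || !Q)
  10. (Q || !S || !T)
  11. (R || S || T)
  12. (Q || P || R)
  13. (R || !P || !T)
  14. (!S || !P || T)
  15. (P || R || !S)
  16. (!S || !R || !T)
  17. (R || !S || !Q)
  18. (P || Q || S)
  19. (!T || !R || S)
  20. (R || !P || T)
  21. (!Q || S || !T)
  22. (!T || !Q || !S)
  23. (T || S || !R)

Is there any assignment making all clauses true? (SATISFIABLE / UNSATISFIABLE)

UNSATISFIABLE

R = True:
  S = True:
    propagation gives T=False, Q=True; an empty clause results — contradiction.
  S = False:
    propagation gives P=True, Q=False, T=False; an empty clause results — contradiction.
R = False:
  Q = True:
    propagation gives P=True, S=False, T=True; an empty clause results — contradiction.
  Q = False:
    propagation gives T=False, P=True; an empty clause results — contradiction.
Every branch closes, so no satisfying assignment exists.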